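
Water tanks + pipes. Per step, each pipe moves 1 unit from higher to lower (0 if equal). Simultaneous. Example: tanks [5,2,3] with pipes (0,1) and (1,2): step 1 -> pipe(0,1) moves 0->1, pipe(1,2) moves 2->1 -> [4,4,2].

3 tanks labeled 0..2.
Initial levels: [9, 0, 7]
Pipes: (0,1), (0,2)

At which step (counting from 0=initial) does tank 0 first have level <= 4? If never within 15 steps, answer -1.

Step 1: flows [0->1,0->2] -> levels [7 1 8]
Step 2: flows [0->1,2->0] -> levels [7 2 7]
Step 3: flows [0->1,0=2] -> levels [6 3 7]
Step 4: flows [0->1,2->0] -> levels [6 4 6]
Step 5: flows [0->1,0=2] -> levels [5 5 6]
Step 6: flows [0=1,2->0] -> levels [6 5 5]
Step 7: flows [0->1,0->2] -> levels [4 6 6]
Tank 0 first reaches <=4 at step 7

Answer: 7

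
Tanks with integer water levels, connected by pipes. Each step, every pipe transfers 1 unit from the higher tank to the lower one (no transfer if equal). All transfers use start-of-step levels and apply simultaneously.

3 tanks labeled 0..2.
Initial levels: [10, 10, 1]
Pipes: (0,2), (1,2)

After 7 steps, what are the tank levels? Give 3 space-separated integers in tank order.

Answer: 7 7 7

Derivation:
Step 1: flows [0->2,1->2] -> levels [9 9 3]
Step 2: flows [0->2,1->2] -> levels [8 8 5]
Step 3: flows [0->2,1->2] -> levels [7 7 7]
Step 4: flows [0=2,1=2] -> levels [7 7 7]
  -> stable; steps 5..7 unchanged -> [7 7 7]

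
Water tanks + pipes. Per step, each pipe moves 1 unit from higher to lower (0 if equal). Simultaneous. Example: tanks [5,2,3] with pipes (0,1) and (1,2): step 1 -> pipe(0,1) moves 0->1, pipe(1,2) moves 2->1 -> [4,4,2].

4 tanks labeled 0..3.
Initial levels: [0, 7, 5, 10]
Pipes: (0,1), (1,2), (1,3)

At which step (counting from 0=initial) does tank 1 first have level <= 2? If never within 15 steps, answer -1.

Step 1: flows [1->0,1->2,3->1] -> levels [1 6 6 9]
Step 2: flows [1->0,1=2,3->1] -> levels [2 6 6 8]
Step 3: flows [1->0,1=2,3->1] -> levels [3 6 6 7]
Step 4: flows [1->0,1=2,3->1] -> levels [4 6 6 6]
Step 5: flows [1->0,1=2,1=3] -> levels [5 5 6 6]
Step 6: flows [0=1,2->1,3->1] -> levels [5 7 5 5]
Step 7: flows [1->0,1->2,1->3] -> levels [6 4 6 6]
Step 8: flows [0->1,2->1,3->1] -> levels [5 7 5 5]
  -> period-2 cycle (repeats step 6); tank 1 never drops to <=2
Tank 1 never reaches <=2 within 15 steps

Answer: -1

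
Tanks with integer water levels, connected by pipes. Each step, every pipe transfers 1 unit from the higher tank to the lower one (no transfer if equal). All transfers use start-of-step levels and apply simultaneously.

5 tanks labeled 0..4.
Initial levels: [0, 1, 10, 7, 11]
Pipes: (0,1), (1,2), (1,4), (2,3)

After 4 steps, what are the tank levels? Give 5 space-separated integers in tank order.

Answer: 4 5 6 7 7

Derivation:
Step 1: flows [1->0,2->1,4->1,2->3] -> levels [1 2 8 8 10]
Step 2: flows [1->0,2->1,4->1,2=3] -> levels [2 3 7 8 9]
Step 3: flows [1->0,2->1,4->1,3->2] -> levels [3 4 7 7 8]
Step 4: flows [1->0,2->1,4->1,2=3] -> levels [4 5 6 7 7]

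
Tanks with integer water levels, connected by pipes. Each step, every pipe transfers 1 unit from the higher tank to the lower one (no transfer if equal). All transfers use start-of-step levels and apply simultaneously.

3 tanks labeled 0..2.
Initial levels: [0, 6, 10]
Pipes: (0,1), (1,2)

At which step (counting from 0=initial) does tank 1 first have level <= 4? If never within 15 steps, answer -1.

Answer: 7

Derivation:
Step 1: flows [1->0,2->1] -> levels [1 6 9]
Step 2: flows [1->0,2->1] -> levels [2 6 8]
Step 3: flows [1->0,2->1] -> levels [3 6 7]
Step 4: flows [1->0,2->1] -> levels [4 6 6]
Step 5: flows [1->0,1=2] -> levels [5 5 6]
Step 6: flows [0=1,2->1] -> levels [5 6 5]
Step 7: flows [1->0,1->2] -> levels [6 4 6]
Tank 1 first reaches <=4 at step 7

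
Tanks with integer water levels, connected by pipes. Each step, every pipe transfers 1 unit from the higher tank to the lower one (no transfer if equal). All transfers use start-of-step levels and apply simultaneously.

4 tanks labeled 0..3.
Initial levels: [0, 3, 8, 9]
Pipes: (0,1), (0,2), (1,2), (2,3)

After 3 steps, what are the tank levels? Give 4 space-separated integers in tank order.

Step 1: flows [1->0,2->0,2->1,3->2] -> levels [2 3 7 8]
Step 2: flows [1->0,2->0,2->1,3->2] -> levels [4 3 6 7]
Step 3: flows [0->1,2->0,2->1,3->2] -> levels [4 5 5 6]

Answer: 4 5 5 6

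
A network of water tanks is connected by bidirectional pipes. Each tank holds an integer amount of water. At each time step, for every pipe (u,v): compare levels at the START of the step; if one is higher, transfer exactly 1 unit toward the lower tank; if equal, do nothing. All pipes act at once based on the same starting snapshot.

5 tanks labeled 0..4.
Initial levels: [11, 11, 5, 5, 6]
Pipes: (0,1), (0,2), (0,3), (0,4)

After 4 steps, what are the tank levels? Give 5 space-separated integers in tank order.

Step 1: flows [0=1,0->2,0->3,0->4] -> levels [8 11 6 6 7]
Step 2: flows [1->0,0->2,0->3,0->4] -> levels [6 10 7 7 8]
Step 3: flows [1->0,2->0,3->0,4->0] -> levels [10 9 6 6 7]
Step 4: flows [0->1,0->2,0->3,0->4] -> levels [6 10 7 7 8]

Answer: 6 10 7 7 8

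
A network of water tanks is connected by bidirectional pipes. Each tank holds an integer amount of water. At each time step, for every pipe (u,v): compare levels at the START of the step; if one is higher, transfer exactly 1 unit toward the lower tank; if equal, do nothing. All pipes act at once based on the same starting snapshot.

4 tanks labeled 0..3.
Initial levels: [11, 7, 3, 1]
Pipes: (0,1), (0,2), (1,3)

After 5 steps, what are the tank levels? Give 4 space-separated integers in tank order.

Step 1: flows [0->1,0->2,1->3] -> levels [9 7 4 2]
Step 2: flows [0->1,0->2,1->3] -> levels [7 7 5 3]
Step 3: flows [0=1,0->2,1->3] -> levels [6 6 6 4]
Step 4: flows [0=1,0=2,1->3] -> levels [6 5 6 5]
Step 5: flows [0->1,0=2,1=3] -> levels [5 6 6 5]

Answer: 5 6 6 5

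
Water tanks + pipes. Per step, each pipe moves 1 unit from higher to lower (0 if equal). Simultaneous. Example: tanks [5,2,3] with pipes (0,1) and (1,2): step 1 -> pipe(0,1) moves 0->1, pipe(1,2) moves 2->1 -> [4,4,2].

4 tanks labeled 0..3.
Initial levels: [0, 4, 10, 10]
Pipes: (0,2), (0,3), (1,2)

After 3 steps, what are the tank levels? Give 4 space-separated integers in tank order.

Answer: 6 6 5 7

Derivation:
Step 1: flows [2->0,3->0,2->1] -> levels [2 5 8 9]
Step 2: flows [2->0,3->0,2->1] -> levels [4 6 6 8]
Step 3: flows [2->0,3->0,1=2] -> levels [6 6 5 7]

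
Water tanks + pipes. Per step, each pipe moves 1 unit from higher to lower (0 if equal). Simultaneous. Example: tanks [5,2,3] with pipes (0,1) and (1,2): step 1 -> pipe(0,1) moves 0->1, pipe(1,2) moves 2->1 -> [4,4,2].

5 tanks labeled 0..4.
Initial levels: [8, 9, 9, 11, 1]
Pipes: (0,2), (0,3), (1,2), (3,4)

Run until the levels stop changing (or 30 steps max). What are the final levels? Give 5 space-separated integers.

Step 1: flows [2->0,3->0,1=2,3->4] -> levels [10 9 8 9 2]
Step 2: flows [0->2,0->3,1->2,3->4] -> levels [8 8 10 9 3]
Step 3: flows [2->0,3->0,2->1,3->4] -> levels [10 9 8 7 4]
Step 4: flows [0->2,0->3,1->2,3->4] -> levels [8 8 10 7 5]
Step 5: flows [2->0,0->3,2->1,3->4] -> levels [8 9 8 7 6]
Step 6: flows [0=2,0->3,1->2,3->4] -> levels [7 8 9 7 7]
Step 7: flows [2->0,0=3,2->1,3=4] -> levels [8 9 7 7 7]
Step 8: flows [0->2,0->3,1->2,3=4] -> levels [6 8 9 8 7]
Step 9: flows [2->0,3->0,2->1,3->4] -> levels [8 9 7 6 8]
Step 10: flows [0->2,0->3,1->2,4->3] -> levels [6 8 9 8 7]
  -> period-2 cycle: step 10 state = step 8 state; never stabilizes
  -> state at step 30: (30-8) mod 2 = 0, same as step 8 -> [6 8 9 8 7]

Answer: 6 8 9 8 7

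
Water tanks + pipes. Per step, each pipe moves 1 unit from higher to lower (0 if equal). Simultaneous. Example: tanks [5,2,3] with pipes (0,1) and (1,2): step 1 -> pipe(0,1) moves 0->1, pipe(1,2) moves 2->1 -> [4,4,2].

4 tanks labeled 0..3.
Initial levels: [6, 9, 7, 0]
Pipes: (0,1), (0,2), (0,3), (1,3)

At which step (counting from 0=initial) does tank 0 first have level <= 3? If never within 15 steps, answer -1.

Step 1: flows [1->0,2->0,0->3,1->3] -> levels [7 7 6 2]
Step 2: flows [0=1,0->2,0->3,1->3] -> levels [5 6 7 4]
Step 3: flows [1->0,2->0,0->3,1->3] -> levels [6 4 6 6]
Step 4: flows [0->1,0=2,0=3,3->1] -> levels [5 6 6 5]
Step 5: flows [1->0,2->0,0=3,1->3] -> levels [7 4 5 6]
Step 6: flows [0->1,0->2,0->3,3->1] -> levels [4 6 6 6]
Step 7: flows [1->0,2->0,3->0,1=3] -> levels [7 5 5 5]
Step 8: flows [0->1,0->2,0->3,1=3] -> levels [4 6 6 6]
  -> period-2 cycle (repeats step 6); tank 0 never drops to <=3
Tank 0 never reaches <=3 within 15 steps

Answer: -1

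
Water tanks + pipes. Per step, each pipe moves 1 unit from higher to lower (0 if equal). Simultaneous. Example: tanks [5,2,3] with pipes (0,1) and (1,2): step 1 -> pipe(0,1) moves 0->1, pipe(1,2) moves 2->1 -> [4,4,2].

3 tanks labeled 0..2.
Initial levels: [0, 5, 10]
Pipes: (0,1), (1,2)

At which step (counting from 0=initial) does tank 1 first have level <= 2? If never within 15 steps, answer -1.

Answer: -1

Derivation:
Step 1: flows [1->0,2->1] -> levels [1 5 9]
Step 2: flows [1->0,2->1] -> levels [2 5 8]
Step 3: flows [1->0,2->1] -> levels [3 5 7]
Step 4: flows [1->0,2->1] -> levels [4 5 6]
Step 5: flows [1->0,2->1] -> levels [5 5 5]
Step 6: flows [0=1,1=2] -> levels [5 5 5]
  -> stable; tank 1 stays at 5 > 2
Tank 1 never reaches <=2 within 15 steps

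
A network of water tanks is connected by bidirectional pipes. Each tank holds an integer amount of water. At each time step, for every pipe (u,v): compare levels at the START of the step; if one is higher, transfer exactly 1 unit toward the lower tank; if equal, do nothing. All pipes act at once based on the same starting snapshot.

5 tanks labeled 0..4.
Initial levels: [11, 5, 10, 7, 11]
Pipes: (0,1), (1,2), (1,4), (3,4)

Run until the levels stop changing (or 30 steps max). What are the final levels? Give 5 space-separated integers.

Step 1: flows [0->1,2->1,4->1,4->3] -> levels [10 8 9 8 9]
Step 2: flows [0->1,2->1,4->1,4->3] -> levels [9 11 8 9 7]
Step 3: flows [1->0,1->2,1->4,3->4] -> levels [10 8 9 8 9]
  -> period-2 cycle: step 3 state = step 1 state; never stabilizes
  -> state at step 30: (30-1) mod 2 = 1, same as step 2 -> [9 11 8 9 7]

Answer: 9 11 8 9 7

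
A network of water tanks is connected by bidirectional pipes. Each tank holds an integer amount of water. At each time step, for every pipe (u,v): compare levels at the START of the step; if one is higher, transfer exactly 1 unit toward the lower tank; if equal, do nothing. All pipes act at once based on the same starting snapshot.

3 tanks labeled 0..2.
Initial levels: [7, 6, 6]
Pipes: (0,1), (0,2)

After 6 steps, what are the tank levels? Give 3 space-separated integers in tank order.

Answer: 7 6 6

Derivation:
Step 1: flows [0->1,0->2] -> levels [5 7 7]
Step 2: flows [1->0,2->0] -> levels [7 6 6]
  -> period-2 cycle: step 2 state = step 0 state
  -> state at step 6: (6-0) mod 2 = 0, same as step 0 -> [7 6 6]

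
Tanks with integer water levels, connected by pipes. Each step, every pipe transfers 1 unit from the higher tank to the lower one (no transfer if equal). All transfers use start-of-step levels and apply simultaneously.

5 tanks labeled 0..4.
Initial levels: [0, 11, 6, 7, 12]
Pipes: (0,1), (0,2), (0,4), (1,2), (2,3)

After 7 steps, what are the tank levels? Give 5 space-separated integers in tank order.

Step 1: flows [1->0,2->0,4->0,1->2,3->2] -> levels [3 9 7 6 11]
Step 2: flows [1->0,2->0,4->0,1->2,2->3] -> levels [6 7 6 7 10]
Step 3: flows [1->0,0=2,4->0,1->2,3->2] -> levels [8 5 8 6 9]
Step 4: flows [0->1,0=2,4->0,2->1,2->3] -> levels [8 7 6 7 8]
Step 5: flows [0->1,0->2,0=4,1->2,3->2] -> levels [6 7 9 6 8]
Step 6: flows [1->0,2->0,4->0,2->1,2->3] -> levels [9 7 6 7 7]
Step 7: flows [0->1,0->2,0->4,1->2,3->2] -> levels [6 7 9 6 8]

Answer: 6 7 9 6 8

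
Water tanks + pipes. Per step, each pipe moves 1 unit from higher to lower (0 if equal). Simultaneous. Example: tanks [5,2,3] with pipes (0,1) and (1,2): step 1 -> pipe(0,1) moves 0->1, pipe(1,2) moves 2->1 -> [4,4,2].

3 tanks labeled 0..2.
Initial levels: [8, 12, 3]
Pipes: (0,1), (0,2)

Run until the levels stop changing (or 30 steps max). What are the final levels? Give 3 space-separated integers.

Step 1: flows [1->0,0->2] -> levels [8 11 4]
Step 2: flows [1->0,0->2] -> levels [8 10 5]
Step 3: flows [1->0,0->2] -> levels [8 9 6]
Step 4: flows [1->0,0->2] -> levels [8 8 7]
Step 5: flows [0=1,0->2] -> levels [7 8 8]
Step 6: flows [1->0,2->0] -> levels [9 7 7]
Step 7: flows [0->1,0->2] -> levels [7 8 8]
  -> period-2 cycle: step 7 state = step 5 state; never stabilizes
  -> state at step 30: (30-5) mod 2 = 1, same as step 6 -> [9 7 7]

Answer: 9 7 7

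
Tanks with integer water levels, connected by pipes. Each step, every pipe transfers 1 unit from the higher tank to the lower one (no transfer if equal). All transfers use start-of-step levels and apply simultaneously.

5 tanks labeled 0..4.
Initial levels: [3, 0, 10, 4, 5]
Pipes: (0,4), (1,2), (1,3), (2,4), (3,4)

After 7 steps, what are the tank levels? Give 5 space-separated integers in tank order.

Step 1: flows [4->0,2->1,3->1,2->4,4->3] -> levels [4 2 8 4 4]
Step 2: flows [0=4,2->1,3->1,2->4,3=4] -> levels [4 4 6 3 5]
Step 3: flows [4->0,2->1,1->3,2->4,4->3] -> levels [5 4 4 5 4]
Step 4: flows [0->4,1=2,3->1,2=4,3->4] -> levels [4 5 4 3 6]
Step 5: flows [4->0,1->2,1->3,4->2,4->3] -> levels [5 3 6 5 3]
Step 6: flows [0->4,2->1,3->1,2->4,3->4] -> levels [4 5 4 3 6]
  -> period-2 cycle: step 6 state = step 4 state
  -> state at step 7: (7-4) mod 2 = 1, same as step 5 -> [5 3 6 5 3]

Answer: 5 3 6 5 3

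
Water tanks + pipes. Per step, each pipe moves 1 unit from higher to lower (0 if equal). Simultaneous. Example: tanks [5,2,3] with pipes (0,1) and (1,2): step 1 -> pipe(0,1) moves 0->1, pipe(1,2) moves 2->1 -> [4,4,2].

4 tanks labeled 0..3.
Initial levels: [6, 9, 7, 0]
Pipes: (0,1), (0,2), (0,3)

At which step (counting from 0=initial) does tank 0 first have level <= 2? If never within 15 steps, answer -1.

Answer: -1

Derivation:
Step 1: flows [1->0,2->0,0->3] -> levels [7 8 6 1]
Step 2: flows [1->0,0->2,0->3] -> levels [6 7 7 2]
Step 3: flows [1->0,2->0,0->3] -> levels [7 6 6 3]
Step 4: flows [0->1,0->2,0->3] -> levels [4 7 7 4]
Step 5: flows [1->0,2->0,0=3] -> levels [6 6 6 4]
Step 6: flows [0=1,0=2,0->3] -> levels [5 6 6 5]
Step 7: flows [1->0,2->0,0=3] -> levels [7 5 5 5]
Step 8: flows [0->1,0->2,0->3] -> levels [4 6 6 6]
Step 9: flows [1->0,2->0,3->0] -> levels [7 5 5 5]
  -> period-2 cycle (repeats step 7); tank 0 never drops to <=2
Tank 0 never reaches <=2 within 15 steps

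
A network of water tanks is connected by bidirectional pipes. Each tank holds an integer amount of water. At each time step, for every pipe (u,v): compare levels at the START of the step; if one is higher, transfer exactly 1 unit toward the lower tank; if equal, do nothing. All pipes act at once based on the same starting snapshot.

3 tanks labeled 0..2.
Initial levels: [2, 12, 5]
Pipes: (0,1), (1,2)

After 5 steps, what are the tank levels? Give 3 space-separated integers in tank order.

Answer: 6 7 6

Derivation:
Step 1: flows [1->0,1->2] -> levels [3 10 6]
Step 2: flows [1->0,1->2] -> levels [4 8 7]
Step 3: flows [1->0,1->2] -> levels [5 6 8]
Step 4: flows [1->0,2->1] -> levels [6 6 7]
Step 5: flows [0=1,2->1] -> levels [6 7 6]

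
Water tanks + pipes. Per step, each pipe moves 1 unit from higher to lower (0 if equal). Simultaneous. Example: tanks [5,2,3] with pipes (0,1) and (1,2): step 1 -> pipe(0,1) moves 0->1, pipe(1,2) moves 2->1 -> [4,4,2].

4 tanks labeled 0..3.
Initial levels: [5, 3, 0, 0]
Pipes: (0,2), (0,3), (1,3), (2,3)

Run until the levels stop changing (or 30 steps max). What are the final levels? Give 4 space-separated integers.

Step 1: flows [0->2,0->3,1->3,2=3] -> levels [3 2 1 2]
Step 2: flows [0->2,0->3,1=3,3->2] -> levels [1 2 3 2]
Step 3: flows [2->0,3->0,1=3,2->3] -> levels [3 2 1 2]
  -> period-2 cycle: step 3 state = step 1 state; never stabilizes
  -> state at step 30: (30-1) mod 2 = 1, same as step 2 -> [1 2 3 2]

Answer: 1 2 3 2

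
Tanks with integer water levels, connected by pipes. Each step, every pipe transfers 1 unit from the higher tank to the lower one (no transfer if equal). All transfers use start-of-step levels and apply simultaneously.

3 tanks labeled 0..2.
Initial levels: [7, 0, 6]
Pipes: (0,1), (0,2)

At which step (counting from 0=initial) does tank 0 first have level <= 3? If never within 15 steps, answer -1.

Answer: 6

Derivation:
Step 1: flows [0->1,0->2] -> levels [5 1 7]
Step 2: flows [0->1,2->0] -> levels [5 2 6]
Step 3: flows [0->1,2->0] -> levels [5 3 5]
Step 4: flows [0->1,0=2] -> levels [4 4 5]
Step 5: flows [0=1,2->0] -> levels [5 4 4]
Step 6: flows [0->1,0->2] -> levels [3 5 5]
Tank 0 first reaches <=3 at step 6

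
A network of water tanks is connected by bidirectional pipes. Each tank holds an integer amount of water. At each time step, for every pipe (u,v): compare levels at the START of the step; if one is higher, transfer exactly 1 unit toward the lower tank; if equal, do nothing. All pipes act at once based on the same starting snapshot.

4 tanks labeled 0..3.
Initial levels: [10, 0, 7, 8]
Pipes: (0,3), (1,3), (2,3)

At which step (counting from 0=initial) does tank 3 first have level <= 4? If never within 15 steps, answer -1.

Step 1: flows [0->3,3->1,3->2] -> levels [9 1 8 7]
Step 2: flows [0->3,3->1,2->3] -> levels [8 2 7 8]
Step 3: flows [0=3,3->1,3->2] -> levels [8 3 8 6]
Step 4: flows [0->3,3->1,2->3] -> levels [7 4 7 7]
Step 5: flows [0=3,3->1,2=3] -> levels [7 5 7 6]
Step 6: flows [0->3,3->1,2->3] -> levels [6 6 6 7]
Step 7: flows [3->0,3->1,3->2] -> levels [7 7 7 4]
Tank 3 first reaches <=4 at step 7

Answer: 7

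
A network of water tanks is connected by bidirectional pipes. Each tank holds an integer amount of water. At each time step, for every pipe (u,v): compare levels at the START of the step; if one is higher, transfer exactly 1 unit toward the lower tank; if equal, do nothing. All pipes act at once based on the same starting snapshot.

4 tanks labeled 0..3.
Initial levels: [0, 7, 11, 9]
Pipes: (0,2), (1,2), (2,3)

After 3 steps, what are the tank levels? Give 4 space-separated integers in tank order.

Answer: 3 8 8 8

Derivation:
Step 1: flows [2->0,2->1,2->3] -> levels [1 8 8 10]
Step 2: flows [2->0,1=2,3->2] -> levels [2 8 8 9]
Step 3: flows [2->0,1=2,3->2] -> levels [3 8 8 8]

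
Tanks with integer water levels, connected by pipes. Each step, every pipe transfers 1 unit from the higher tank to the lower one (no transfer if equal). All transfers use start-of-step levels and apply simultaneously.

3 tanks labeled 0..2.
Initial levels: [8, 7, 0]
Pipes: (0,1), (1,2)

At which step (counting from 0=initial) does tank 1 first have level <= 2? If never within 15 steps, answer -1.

Step 1: flows [0->1,1->2] -> levels [7 7 1]
Step 2: flows [0=1,1->2] -> levels [7 6 2]
Step 3: flows [0->1,1->2] -> levels [6 6 3]
Step 4: flows [0=1,1->2] -> levels [6 5 4]
Step 5: flows [0->1,1->2] -> levels [5 5 5]
Step 6: flows [0=1,1=2] -> levels [5 5 5]
  -> stable; tank 1 stays at 5 > 2
Tank 1 never reaches <=2 within 15 steps

Answer: -1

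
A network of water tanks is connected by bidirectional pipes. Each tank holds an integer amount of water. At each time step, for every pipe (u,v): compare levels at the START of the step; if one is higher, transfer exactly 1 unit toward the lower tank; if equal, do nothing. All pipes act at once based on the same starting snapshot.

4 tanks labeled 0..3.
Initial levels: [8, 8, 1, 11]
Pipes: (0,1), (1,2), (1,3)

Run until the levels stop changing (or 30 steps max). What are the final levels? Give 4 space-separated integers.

Step 1: flows [0=1,1->2,3->1] -> levels [8 8 2 10]
Step 2: flows [0=1,1->2,3->1] -> levels [8 8 3 9]
Step 3: flows [0=1,1->2,3->1] -> levels [8 8 4 8]
Step 4: flows [0=1,1->2,1=3] -> levels [8 7 5 8]
Step 5: flows [0->1,1->2,3->1] -> levels [7 8 6 7]
Step 6: flows [1->0,1->2,1->3] -> levels [8 5 7 8]
Step 7: flows [0->1,2->1,3->1] -> levels [7 8 6 7]
  -> period-2 cycle: step 7 state = step 5 state; never stabilizes
  -> state at step 30: (30-5) mod 2 = 1, same as step 6 -> [8 5 7 8]

Answer: 8 5 7 8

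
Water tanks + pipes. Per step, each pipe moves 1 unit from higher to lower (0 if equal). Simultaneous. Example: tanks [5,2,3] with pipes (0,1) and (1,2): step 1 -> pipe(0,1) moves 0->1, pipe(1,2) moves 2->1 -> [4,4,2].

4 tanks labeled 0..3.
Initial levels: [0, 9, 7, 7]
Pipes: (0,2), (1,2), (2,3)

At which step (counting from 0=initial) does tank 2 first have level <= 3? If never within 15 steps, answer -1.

Answer: -1

Derivation:
Step 1: flows [2->0,1->2,2=3] -> levels [1 8 7 7]
Step 2: flows [2->0,1->2,2=3] -> levels [2 7 7 7]
Step 3: flows [2->0,1=2,2=3] -> levels [3 7 6 7]
Step 4: flows [2->0,1->2,3->2] -> levels [4 6 7 6]
Step 5: flows [2->0,2->1,2->3] -> levels [5 7 4 7]
Step 6: flows [0->2,1->2,3->2] -> levels [4 6 7 6]
  -> period-2 cycle (repeats step 4); tank 2 never drops to <=3
Tank 2 never reaches <=3 within 15 steps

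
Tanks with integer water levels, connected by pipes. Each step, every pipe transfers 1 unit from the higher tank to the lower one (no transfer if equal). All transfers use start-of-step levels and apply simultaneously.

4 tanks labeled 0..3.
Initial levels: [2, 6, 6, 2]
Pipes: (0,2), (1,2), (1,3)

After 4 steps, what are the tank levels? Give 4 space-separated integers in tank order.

Answer: 4 4 4 4

Derivation:
Step 1: flows [2->0,1=2,1->3] -> levels [3 5 5 3]
Step 2: flows [2->0,1=2,1->3] -> levels [4 4 4 4]
Step 3: flows [0=2,1=2,1=3] -> levels [4 4 4 4]
  -> stable; steps 4..4 unchanged -> [4 4 4 4]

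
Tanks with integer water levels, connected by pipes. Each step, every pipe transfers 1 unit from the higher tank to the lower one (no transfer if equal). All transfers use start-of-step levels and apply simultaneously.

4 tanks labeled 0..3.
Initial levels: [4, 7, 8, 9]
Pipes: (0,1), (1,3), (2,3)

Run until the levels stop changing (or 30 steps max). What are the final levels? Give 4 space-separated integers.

Step 1: flows [1->0,3->1,3->2] -> levels [5 7 9 7]
Step 2: flows [1->0,1=3,2->3] -> levels [6 6 8 8]
Step 3: flows [0=1,3->1,2=3] -> levels [6 7 8 7]
Step 4: flows [1->0,1=3,2->3] -> levels [7 6 7 8]
Step 5: flows [0->1,3->1,3->2] -> levels [6 8 8 6]
Step 6: flows [1->0,1->3,2->3] -> levels [7 6 7 8]
  -> period-2 cycle: step 6 state = step 4 state; never stabilizes
  -> state at step 30: (30-4) mod 2 = 0, same as step 4 -> [7 6 7 8]

Answer: 7 6 7 8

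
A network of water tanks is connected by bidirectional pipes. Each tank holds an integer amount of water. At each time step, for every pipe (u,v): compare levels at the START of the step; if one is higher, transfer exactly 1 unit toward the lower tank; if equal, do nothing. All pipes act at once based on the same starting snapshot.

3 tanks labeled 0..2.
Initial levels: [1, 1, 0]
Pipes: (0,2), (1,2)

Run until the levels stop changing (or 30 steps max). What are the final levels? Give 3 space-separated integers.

Step 1: flows [0->2,1->2] -> levels [0 0 2]
Step 2: flows [2->0,2->1] -> levels [1 1 0]
  -> period-2 cycle: step 2 state = step 0 state; never stabilizes
  -> state at step 30: (30-0) mod 2 = 0, same as step 0 -> [1 1 0]

Answer: 1 1 0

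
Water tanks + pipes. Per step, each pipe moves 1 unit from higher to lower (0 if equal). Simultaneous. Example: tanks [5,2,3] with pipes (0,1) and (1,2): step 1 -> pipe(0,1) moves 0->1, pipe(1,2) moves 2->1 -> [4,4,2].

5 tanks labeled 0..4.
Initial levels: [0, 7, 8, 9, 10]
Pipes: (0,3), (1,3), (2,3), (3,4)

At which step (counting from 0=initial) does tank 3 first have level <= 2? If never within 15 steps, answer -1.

Step 1: flows [3->0,3->1,3->2,4->3] -> levels [1 8 9 7 9]
Step 2: flows [3->0,1->3,2->3,4->3] -> levels [2 7 8 9 8]
Step 3: flows [3->0,3->1,3->2,3->4] -> levels [3 8 9 5 9]
Step 4: flows [3->0,1->3,2->3,4->3] -> levels [4 7 8 7 8]
Step 5: flows [3->0,1=3,2->3,4->3] -> levels [5 7 7 8 7]
Step 6: flows [3->0,3->1,3->2,3->4] -> levels [6 8 8 4 8]
Step 7: flows [0->3,1->3,2->3,4->3] -> levels [5 7 7 8 7]
  -> period-2 cycle (repeats step 5); tank 3 never drops to <=2
Tank 3 never reaches <=2 within 15 steps

Answer: -1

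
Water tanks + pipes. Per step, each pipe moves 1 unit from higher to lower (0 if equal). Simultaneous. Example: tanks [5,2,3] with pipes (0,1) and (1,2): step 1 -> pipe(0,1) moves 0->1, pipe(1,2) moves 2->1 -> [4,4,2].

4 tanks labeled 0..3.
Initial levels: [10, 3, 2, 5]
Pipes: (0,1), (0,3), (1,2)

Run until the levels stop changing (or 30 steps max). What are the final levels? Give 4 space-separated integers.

Answer: 4 6 4 6

Derivation:
Step 1: flows [0->1,0->3,1->2] -> levels [8 3 3 6]
Step 2: flows [0->1,0->3,1=2] -> levels [6 4 3 7]
Step 3: flows [0->1,3->0,1->2] -> levels [6 4 4 6]
Step 4: flows [0->1,0=3,1=2] -> levels [5 5 4 6]
Step 5: flows [0=1,3->0,1->2] -> levels [6 4 5 5]
Step 6: flows [0->1,0->3,2->1] -> levels [4 6 4 6]
Step 7: flows [1->0,3->0,1->2] -> levels [6 4 5 5]
  -> period-2 cycle: step 7 state = step 5 state; never stabilizes
  -> state at step 30: (30-5) mod 2 = 1, same as step 6 -> [4 6 4 6]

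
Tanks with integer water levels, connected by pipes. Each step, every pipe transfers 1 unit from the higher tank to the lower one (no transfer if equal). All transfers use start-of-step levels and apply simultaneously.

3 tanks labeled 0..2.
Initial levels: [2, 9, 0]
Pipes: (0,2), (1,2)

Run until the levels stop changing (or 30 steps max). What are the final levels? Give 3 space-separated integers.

Step 1: flows [0->2,1->2] -> levels [1 8 2]
Step 2: flows [2->0,1->2] -> levels [2 7 2]
Step 3: flows [0=2,1->2] -> levels [2 6 3]
Step 4: flows [2->0,1->2] -> levels [3 5 3]
Step 5: flows [0=2,1->2] -> levels [3 4 4]
Step 6: flows [2->0,1=2] -> levels [4 4 3]
Step 7: flows [0->2,1->2] -> levels [3 3 5]
Step 8: flows [2->0,2->1] -> levels [4 4 3]
  -> period-2 cycle: step 8 state = step 6 state; never stabilizes
  -> state at step 30: (30-6) mod 2 = 0, same as step 6 -> [4 4 3]

Answer: 4 4 3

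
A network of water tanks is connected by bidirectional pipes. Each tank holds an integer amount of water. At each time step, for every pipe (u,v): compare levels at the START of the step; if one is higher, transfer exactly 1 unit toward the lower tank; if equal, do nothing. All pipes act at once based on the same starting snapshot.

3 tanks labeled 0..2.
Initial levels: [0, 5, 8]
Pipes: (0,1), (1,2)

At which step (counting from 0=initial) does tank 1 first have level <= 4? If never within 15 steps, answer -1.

Step 1: flows [1->0,2->1] -> levels [1 5 7]
Step 2: flows [1->0,2->1] -> levels [2 5 6]
Step 3: flows [1->0,2->1] -> levels [3 5 5]
Step 4: flows [1->0,1=2] -> levels [4 4 5]
Tank 1 first reaches <=4 at step 4

Answer: 4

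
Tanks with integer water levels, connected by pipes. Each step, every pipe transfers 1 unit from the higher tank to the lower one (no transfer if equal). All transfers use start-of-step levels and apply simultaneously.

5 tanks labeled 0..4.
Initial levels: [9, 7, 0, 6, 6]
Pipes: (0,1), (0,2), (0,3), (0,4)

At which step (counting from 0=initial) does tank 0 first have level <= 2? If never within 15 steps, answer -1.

Answer: -1

Derivation:
Step 1: flows [0->1,0->2,0->3,0->4] -> levels [5 8 1 7 7]
Step 2: flows [1->0,0->2,3->0,4->0] -> levels [7 7 2 6 6]
Step 3: flows [0=1,0->2,0->3,0->4] -> levels [4 7 3 7 7]
Step 4: flows [1->0,0->2,3->0,4->0] -> levels [6 6 4 6 6]
Step 5: flows [0=1,0->2,0=3,0=4] -> levels [5 6 5 6 6]
Step 6: flows [1->0,0=2,3->0,4->0] -> levels [8 5 5 5 5]
Step 7: flows [0->1,0->2,0->3,0->4] -> levels [4 6 6 6 6]
Step 8: flows [1->0,2->0,3->0,4->0] -> levels [8 5 5 5 5]
  -> period-2 cycle (repeats step 6); tank 0 never drops to <=2
Tank 0 never reaches <=2 within 15 steps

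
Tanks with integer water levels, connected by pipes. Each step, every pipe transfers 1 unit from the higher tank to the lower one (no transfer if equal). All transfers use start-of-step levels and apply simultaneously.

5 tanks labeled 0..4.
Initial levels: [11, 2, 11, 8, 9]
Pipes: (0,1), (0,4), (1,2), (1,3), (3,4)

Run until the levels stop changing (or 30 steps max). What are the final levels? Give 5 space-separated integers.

Answer: 9 6 9 9 8

Derivation:
Step 1: flows [0->1,0->4,2->1,3->1,4->3] -> levels [9 5 10 8 9]
Step 2: flows [0->1,0=4,2->1,3->1,4->3] -> levels [8 8 9 8 8]
Step 3: flows [0=1,0=4,2->1,1=3,3=4] -> levels [8 9 8 8 8]
Step 4: flows [1->0,0=4,1->2,1->3,3=4] -> levels [9 6 9 9 8]
Step 5: flows [0->1,0->4,2->1,3->1,3->4] -> levels [7 9 8 7 10]
Step 6: flows [1->0,4->0,1->2,1->3,4->3] -> levels [9 6 9 9 8]
  -> period-2 cycle: step 6 state = step 4 state; never stabilizes
  -> state at step 30: (30-4) mod 2 = 0, same as step 4 -> [9 6 9 9 8]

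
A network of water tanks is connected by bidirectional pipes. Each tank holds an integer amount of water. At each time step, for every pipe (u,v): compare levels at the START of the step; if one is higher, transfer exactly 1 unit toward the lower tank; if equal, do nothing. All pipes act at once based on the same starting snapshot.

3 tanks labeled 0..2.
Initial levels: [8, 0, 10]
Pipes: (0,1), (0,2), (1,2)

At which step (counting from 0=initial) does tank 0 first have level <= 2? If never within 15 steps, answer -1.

Step 1: flows [0->1,2->0,2->1] -> levels [8 2 8]
Step 2: flows [0->1,0=2,2->1] -> levels [7 4 7]
Step 3: flows [0->1,0=2,2->1] -> levels [6 6 6]
Step 4: flows [0=1,0=2,1=2] -> levels [6 6 6]
  -> stable; tank 0 stays at 6 > 2
Tank 0 never reaches <=2 within 15 steps

Answer: -1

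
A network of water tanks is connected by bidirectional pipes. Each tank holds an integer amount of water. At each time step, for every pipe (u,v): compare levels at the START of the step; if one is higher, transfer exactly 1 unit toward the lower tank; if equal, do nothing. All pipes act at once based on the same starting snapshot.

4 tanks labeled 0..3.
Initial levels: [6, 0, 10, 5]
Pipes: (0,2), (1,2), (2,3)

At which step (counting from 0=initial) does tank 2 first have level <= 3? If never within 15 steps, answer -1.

Step 1: flows [2->0,2->1,2->3] -> levels [7 1 7 6]
Step 2: flows [0=2,2->1,2->3] -> levels [7 2 5 7]
Step 3: flows [0->2,2->1,3->2] -> levels [6 3 6 6]
Step 4: flows [0=2,2->1,2=3] -> levels [6 4 5 6]
Step 5: flows [0->2,2->1,3->2] -> levels [5 5 6 5]
Step 6: flows [2->0,2->1,2->3] -> levels [6 6 3 6]
Tank 2 first reaches <=3 at step 6

Answer: 6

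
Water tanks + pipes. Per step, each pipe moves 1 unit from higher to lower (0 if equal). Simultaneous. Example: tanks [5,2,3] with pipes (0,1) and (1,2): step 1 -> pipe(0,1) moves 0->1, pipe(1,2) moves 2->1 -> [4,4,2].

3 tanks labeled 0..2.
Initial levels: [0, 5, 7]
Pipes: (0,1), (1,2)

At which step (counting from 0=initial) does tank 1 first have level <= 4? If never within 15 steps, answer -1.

Step 1: flows [1->0,2->1] -> levels [1 5 6]
Step 2: flows [1->0,2->1] -> levels [2 5 5]
Step 3: flows [1->0,1=2] -> levels [3 4 5]
Tank 1 first reaches <=4 at step 3

Answer: 3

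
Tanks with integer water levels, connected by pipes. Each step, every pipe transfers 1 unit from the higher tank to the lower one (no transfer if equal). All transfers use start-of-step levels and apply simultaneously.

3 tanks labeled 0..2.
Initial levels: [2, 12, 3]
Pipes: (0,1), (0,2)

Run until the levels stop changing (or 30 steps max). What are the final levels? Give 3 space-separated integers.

Step 1: flows [1->0,2->0] -> levels [4 11 2]
Step 2: flows [1->0,0->2] -> levels [4 10 3]
Step 3: flows [1->0,0->2] -> levels [4 9 4]
Step 4: flows [1->0,0=2] -> levels [5 8 4]
Step 5: flows [1->0,0->2] -> levels [5 7 5]
Step 6: flows [1->0,0=2] -> levels [6 6 5]
Step 7: flows [0=1,0->2] -> levels [5 6 6]
Step 8: flows [1->0,2->0] -> levels [7 5 5]
Step 9: flows [0->1,0->2] -> levels [5 6 6]
  -> period-2 cycle: step 9 state = step 7 state; never stabilizes
  -> state at step 30: (30-7) mod 2 = 1, same as step 8 -> [7 5 5]

Answer: 7 5 5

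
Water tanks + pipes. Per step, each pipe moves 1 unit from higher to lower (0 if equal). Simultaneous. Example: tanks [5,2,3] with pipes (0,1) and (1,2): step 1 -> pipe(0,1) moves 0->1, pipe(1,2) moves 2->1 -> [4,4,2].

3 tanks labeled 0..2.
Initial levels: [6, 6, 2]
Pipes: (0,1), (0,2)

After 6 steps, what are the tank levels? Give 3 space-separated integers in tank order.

Answer: 6 4 4

Derivation:
Step 1: flows [0=1,0->2] -> levels [5 6 3]
Step 2: flows [1->0,0->2] -> levels [5 5 4]
Step 3: flows [0=1,0->2] -> levels [4 5 5]
Step 4: flows [1->0,2->0] -> levels [6 4 4]
Step 5: flows [0->1,0->2] -> levels [4 5 5]
  -> period-2 cycle: step 5 state = step 3 state
  -> state at step 6: (6-3) mod 2 = 1, same as step 4 -> [6 4 4]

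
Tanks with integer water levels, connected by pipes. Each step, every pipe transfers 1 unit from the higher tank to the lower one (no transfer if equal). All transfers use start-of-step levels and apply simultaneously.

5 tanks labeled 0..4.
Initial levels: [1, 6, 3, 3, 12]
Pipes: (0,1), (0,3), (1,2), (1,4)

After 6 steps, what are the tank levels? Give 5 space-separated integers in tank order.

Step 1: flows [1->0,3->0,1->2,4->1] -> levels [3 5 4 2 11]
Step 2: flows [1->0,0->3,1->2,4->1] -> levels [3 4 5 3 10]
Step 3: flows [1->0,0=3,2->1,4->1] -> levels [4 5 4 3 9]
Step 4: flows [1->0,0->3,1->2,4->1] -> levels [4 4 5 4 8]
Step 5: flows [0=1,0=3,2->1,4->1] -> levels [4 6 4 4 7]
Step 6: flows [1->0,0=3,1->2,4->1] -> levels [5 5 5 4 6]

Answer: 5 5 5 4 6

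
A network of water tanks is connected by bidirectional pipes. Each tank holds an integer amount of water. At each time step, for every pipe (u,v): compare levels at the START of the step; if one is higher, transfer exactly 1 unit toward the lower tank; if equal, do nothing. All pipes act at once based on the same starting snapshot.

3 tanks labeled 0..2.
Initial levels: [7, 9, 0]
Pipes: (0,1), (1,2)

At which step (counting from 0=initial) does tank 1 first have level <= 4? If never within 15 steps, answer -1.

Step 1: flows [1->0,1->2] -> levels [8 7 1]
Step 2: flows [0->1,1->2] -> levels [7 7 2]
Step 3: flows [0=1,1->2] -> levels [7 6 3]
Step 4: flows [0->1,1->2] -> levels [6 6 4]
Step 5: flows [0=1,1->2] -> levels [6 5 5]
Step 6: flows [0->1,1=2] -> levels [5 6 5]
Step 7: flows [1->0,1->2] -> levels [6 4 6]
Tank 1 first reaches <=4 at step 7

Answer: 7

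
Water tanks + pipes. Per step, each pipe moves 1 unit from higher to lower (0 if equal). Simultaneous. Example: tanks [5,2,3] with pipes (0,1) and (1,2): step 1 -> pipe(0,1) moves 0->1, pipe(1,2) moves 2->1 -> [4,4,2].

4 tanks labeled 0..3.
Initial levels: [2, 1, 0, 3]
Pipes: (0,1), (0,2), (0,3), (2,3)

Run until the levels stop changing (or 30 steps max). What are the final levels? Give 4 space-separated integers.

Answer: 3 1 1 1

Derivation:
Step 1: flows [0->1,0->2,3->0,3->2] -> levels [1 2 2 1]
Step 2: flows [1->0,2->0,0=3,2->3] -> levels [3 1 0 2]
Step 3: flows [0->1,0->2,0->3,3->2] -> levels [0 2 2 2]
Step 4: flows [1->0,2->0,3->0,2=3] -> levels [3 1 1 1]
Step 5: flows [0->1,0->2,0->3,2=3] -> levels [0 2 2 2]
  -> period-2 cycle: step 5 state = step 3 state; never stabilizes
  -> state at step 30: (30-3) mod 2 = 1, same as step 4 -> [3 1 1 1]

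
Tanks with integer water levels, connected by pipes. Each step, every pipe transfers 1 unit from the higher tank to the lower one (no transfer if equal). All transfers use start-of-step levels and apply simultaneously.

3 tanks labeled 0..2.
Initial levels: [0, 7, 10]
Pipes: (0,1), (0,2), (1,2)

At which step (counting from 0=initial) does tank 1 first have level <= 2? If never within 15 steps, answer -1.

Step 1: flows [1->0,2->0,2->1] -> levels [2 7 8]
Step 2: flows [1->0,2->0,2->1] -> levels [4 7 6]
Step 3: flows [1->0,2->0,1->2] -> levels [6 5 6]
Step 4: flows [0->1,0=2,2->1] -> levels [5 7 5]
Step 5: flows [1->0,0=2,1->2] -> levels [6 5 6]
  -> period-2 cycle (repeats step 3); tank 1 never drops to <=2
Tank 1 never reaches <=2 within 15 steps

Answer: -1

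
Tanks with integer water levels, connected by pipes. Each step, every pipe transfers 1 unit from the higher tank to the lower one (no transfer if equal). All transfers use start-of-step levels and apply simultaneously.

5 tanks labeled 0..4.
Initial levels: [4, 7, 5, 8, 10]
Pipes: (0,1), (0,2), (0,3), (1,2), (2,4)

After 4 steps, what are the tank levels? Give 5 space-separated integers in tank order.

Answer: 5 8 7 7 7

Derivation:
Step 1: flows [1->0,2->0,3->0,1->2,4->2] -> levels [7 5 6 7 9]
Step 2: flows [0->1,0->2,0=3,2->1,4->2] -> levels [5 7 7 7 8]
Step 3: flows [1->0,2->0,3->0,1=2,4->2] -> levels [8 6 7 6 7]
Step 4: flows [0->1,0->2,0->3,2->1,2=4] -> levels [5 8 7 7 7]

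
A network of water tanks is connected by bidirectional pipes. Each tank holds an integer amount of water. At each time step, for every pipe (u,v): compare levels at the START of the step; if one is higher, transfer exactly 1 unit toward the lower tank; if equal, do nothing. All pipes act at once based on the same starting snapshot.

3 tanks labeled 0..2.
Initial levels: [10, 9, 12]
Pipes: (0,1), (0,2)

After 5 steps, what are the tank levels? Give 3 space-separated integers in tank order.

Step 1: flows [0->1,2->0] -> levels [10 10 11]
Step 2: flows [0=1,2->0] -> levels [11 10 10]
Step 3: flows [0->1,0->2] -> levels [9 11 11]
Step 4: flows [1->0,2->0] -> levels [11 10 10]
  -> period-2 cycle: step 4 state = step 2 state
  -> state at step 5: (5-2) mod 2 = 1, same as step 3 -> [9 11 11]

Answer: 9 11 11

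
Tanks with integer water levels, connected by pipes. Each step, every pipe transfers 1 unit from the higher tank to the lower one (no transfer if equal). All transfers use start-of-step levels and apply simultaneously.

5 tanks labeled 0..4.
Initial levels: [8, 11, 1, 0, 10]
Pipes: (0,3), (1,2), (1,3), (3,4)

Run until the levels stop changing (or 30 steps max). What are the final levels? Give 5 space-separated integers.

Step 1: flows [0->3,1->2,1->3,4->3] -> levels [7 9 2 3 9]
Step 2: flows [0->3,1->2,1->3,4->3] -> levels [6 7 3 6 8]
Step 3: flows [0=3,1->2,1->3,4->3] -> levels [6 5 4 8 7]
Step 4: flows [3->0,1->2,3->1,3->4] -> levels [7 5 5 5 8]
Step 5: flows [0->3,1=2,1=3,4->3] -> levels [6 5 5 7 7]
Step 6: flows [3->0,1=2,3->1,3=4] -> levels [7 6 5 5 7]
Step 7: flows [0->3,1->2,1->3,4->3] -> levels [6 4 6 8 6]
Step 8: flows [3->0,2->1,3->1,3->4] -> levels [7 6 5 5 7]
  -> period-2 cycle: step 8 state = step 6 state; never stabilizes
  -> state at step 30: (30-6) mod 2 = 0, same as step 6 -> [7 6 5 5 7]

Answer: 7 6 5 5 7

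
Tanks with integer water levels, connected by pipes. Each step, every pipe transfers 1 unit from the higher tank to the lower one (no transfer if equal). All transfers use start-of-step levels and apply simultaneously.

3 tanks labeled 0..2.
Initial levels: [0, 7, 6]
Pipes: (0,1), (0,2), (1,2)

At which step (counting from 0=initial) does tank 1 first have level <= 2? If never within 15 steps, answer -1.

Answer: -1

Derivation:
Step 1: flows [1->0,2->0,1->2] -> levels [2 5 6]
Step 2: flows [1->0,2->0,2->1] -> levels [4 5 4]
Step 3: flows [1->0,0=2,1->2] -> levels [5 3 5]
Step 4: flows [0->1,0=2,2->1] -> levels [4 5 4]
  -> period-2 cycle (repeats step 2); tank 1 never drops to <=2
Tank 1 never reaches <=2 within 15 steps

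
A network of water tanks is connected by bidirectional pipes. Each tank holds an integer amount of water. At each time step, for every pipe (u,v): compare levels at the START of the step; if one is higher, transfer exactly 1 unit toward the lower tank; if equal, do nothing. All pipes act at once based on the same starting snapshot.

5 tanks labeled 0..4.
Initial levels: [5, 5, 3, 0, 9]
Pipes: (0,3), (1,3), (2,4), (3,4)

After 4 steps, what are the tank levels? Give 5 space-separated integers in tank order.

Answer: 3 3 6 6 4

Derivation:
Step 1: flows [0->3,1->3,4->2,4->3] -> levels [4 4 4 3 7]
Step 2: flows [0->3,1->3,4->2,4->3] -> levels [3 3 5 6 5]
Step 3: flows [3->0,3->1,2=4,3->4] -> levels [4 4 5 3 6]
Step 4: flows [0->3,1->3,4->2,4->3] -> levels [3 3 6 6 4]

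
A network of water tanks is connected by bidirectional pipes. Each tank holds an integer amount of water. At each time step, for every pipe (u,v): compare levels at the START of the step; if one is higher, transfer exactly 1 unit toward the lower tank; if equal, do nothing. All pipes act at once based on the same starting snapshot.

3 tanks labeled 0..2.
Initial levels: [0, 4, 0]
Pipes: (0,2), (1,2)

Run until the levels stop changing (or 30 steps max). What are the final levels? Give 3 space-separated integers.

Step 1: flows [0=2,1->2] -> levels [0 3 1]
Step 2: flows [2->0,1->2] -> levels [1 2 1]
Step 3: flows [0=2,1->2] -> levels [1 1 2]
Step 4: flows [2->0,2->1] -> levels [2 2 0]
Step 5: flows [0->2,1->2] -> levels [1 1 2]
  -> period-2 cycle: step 5 state = step 3 state; never stabilizes
  -> state at step 30: (30-3) mod 2 = 1, same as step 4 -> [2 2 0]

Answer: 2 2 0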